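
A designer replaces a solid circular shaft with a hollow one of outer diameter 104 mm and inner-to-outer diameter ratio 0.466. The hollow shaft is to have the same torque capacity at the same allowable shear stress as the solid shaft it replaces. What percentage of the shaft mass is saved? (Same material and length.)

Equal τ_max and T ⇒ the solid shaft needs d_s³ = d_o³(1−k⁴), so d_s = 104·(1−0.466⁴)^(1/3) = 102.3 mm.
Area ratio A_h/A_s = d_o²(1−k²)/d_s² = (1−k²)/(1−k⁴)^(2/3) = 0.8085.
Mass saving = 1 − 0.8085 = 19.2 %.

19.2 %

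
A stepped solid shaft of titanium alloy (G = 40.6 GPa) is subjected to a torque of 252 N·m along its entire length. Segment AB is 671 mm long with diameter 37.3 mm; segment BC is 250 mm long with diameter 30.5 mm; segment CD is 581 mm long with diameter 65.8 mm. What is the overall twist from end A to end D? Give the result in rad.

0.0421 rad

J_AB = π(0.0373)⁴/32 = 1.90×10^-7 m⁴; J_BC = π(0.0305)⁴/32 = 8.50×10^-8 m⁴; J_CD = π(0.0658)⁴/32 = 1.84×10^-6 m⁴.
θ = (T/G)·Σ L_i/J_i = (252.0/40.6×10⁹)·(0.671/1.90×10^-7 + 0.250/8.50×10^-8 + 0.581/1.84×10^-6) = 0.04214 rad.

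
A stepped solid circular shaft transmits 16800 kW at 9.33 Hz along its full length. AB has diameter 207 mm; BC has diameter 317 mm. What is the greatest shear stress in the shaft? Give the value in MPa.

ω = 2π·9.33 = 58.62 rad/s, so T = P/ω = 16800×10³ / 58.62 = 286600 N·m.
Under the same torque, τ_max = 16T/(πd³) is largest where d is smallest — segment AB (d = 207 mm).
τ_max = 16·286600/(π·(0.207)³) = 1.646×10^8 Pa.

165 MPa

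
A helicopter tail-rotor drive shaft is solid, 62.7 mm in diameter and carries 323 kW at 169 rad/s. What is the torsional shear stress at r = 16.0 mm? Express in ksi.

ω = 169 rad/s, so T = P/ω = 323×10³ / 169.0 = 1911 N·m.
J = πd⁴/32 = π(0.0627)⁴/32 = 1.517×10^-6 m⁴.
Shear stress varies linearly with radius: τ = T·r/J = 1911 × 0.0160 / 1.517×10^-6 = 2.015×10^7 Pa.

2.92 ksi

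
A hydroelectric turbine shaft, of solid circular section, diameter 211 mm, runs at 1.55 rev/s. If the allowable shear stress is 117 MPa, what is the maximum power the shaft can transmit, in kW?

J = πd⁴/32 = π(0.211)⁴/32 = 1.946×10^-4 m⁴.
T_max = τ_allow·J/r = 1.17×10^8 × 1.946×10^-4 / 0.105 = 215800 N·m.
ω = 2π·1.55 = 9.739 rad/s, so P_max = T_max·ω = 2.102×10^6 W.

2100 kW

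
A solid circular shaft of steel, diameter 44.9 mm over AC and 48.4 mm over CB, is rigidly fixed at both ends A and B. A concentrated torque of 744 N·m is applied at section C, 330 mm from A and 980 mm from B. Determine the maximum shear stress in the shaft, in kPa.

Compatibility: T_A·a/J_AC = T_B·b/J_CB with T_A + T_B = T₀.
J_AC = 3.99×10^-7 m⁴, J_CB = 5.39×10^-7 m⁴, so T_A = T₀·(J_AC/a)/((J_AC/a)+(J_CB/b)) = 511.5 N·m, T_B = 232.5 N·m.
τ in each portion: τ_AC = 2.88×10^7 Pa, τ_CB = 1.04×10^7 Pa; maximum is in AC.
τ_max = T_AC·r/J = 511.5·0.0224/3.99×10^-7 = 2.878×10^7 Pa.

28800 kPa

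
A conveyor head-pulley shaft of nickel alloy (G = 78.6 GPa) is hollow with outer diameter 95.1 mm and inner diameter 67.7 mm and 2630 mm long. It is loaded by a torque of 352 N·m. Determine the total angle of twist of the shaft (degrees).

0.113°

J = π(d_o⁴ − d_i⁴)/32 = π(0.0951⁴ − 0.0677⁴)/32 = 5.968×10^-6 m⁴.
θ = T·L/(G·J) = 352.0 × 2.63 / (78.6×10⁹ × 5.968×10^-6) = 1.974×10^-3 rad.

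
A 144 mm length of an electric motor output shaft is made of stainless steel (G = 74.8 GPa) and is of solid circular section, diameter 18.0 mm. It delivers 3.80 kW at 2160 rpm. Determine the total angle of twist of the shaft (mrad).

3.14 mrad

ω = 2π·2160/60 = 226.2 rad/s, so T = P/ω = 3.80×10³ / 226.2 = 16.80 N·m.
J = πd⁴/32 = π(0.0180)⁴/32 = 1.031×10^-8 m⁴.
θ = T·L/(G·J) = 16.80 × 0.144 / (74.8×10⁹ × 1.031×10^-8) = 3.138×10^-3 rad.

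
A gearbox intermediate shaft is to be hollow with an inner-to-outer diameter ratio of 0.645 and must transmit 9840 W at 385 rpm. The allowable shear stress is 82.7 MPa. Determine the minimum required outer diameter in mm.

26.3 mm

ω = 2π·385/60 = 40.32 rad/s, so T = P/ω = 9840 / 40.32 = 244.1 N·m.
For a hollow shaft with d_i/d_o = 0.645: τ_max = 16T/(π d_o³ (1−k⁴)), so d_o = [16T/(π τ_allow (1−k⁴))]^(1/3) = [16·244.1/(π·8.27×10^7·0.8269)]^(1/3) = 0.02629 m.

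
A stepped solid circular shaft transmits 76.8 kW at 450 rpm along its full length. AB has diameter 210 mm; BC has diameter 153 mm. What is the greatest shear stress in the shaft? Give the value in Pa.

2.32e6 Pa

ω = 2π·450/60 = 47.12 rad/s, so T = P/ω = 76.8×10³ / 47.12 = 1630 N·m.
Under the same torque, τ_max = 16T/(πd³) is largest where d is smallest — segment BC (d = 153 mm).
τ_max = 16·1630/(π·(0.153)³) = 2.317×10^6 Pa.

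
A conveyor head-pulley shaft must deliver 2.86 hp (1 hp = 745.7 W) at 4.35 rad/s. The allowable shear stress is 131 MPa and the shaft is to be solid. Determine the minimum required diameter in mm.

ω = 4.35 rad/s, so T = P/ω = 2.86×745.7 / 4.350 = 490.3 N·m.
For a solid shaft τ_max = 16T/(πd³), so d = (16T/(π τ_allow))^(1/3) = (16·490.3/(π·1.31×10^8))^(1/3) = 0.02671 m.

26.7 mm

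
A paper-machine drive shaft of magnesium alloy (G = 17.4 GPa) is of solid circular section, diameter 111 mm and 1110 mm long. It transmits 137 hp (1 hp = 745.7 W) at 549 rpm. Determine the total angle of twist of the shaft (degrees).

0.436°

ω = 2π·549/60 = 57.49 rad/s, so T = P/ω = 137×745.7 / 57.49 = 1777 N·m.
J = πd⁴/32 = π(0.111)⁴/32 = 1.490×10^-5 m⁴.
θ = T·L/(G·J) = 1777 × 1.11 / (17.4×10⁹ × 1.490×10^-5) = 7.606×10^-3 rad.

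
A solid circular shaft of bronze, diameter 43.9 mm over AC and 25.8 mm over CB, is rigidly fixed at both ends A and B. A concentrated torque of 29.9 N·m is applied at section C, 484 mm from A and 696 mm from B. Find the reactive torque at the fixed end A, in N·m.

27.6 N·m

Compatibility: T_A·a/J_AC = T_B·b/J_CB with T_A + T_B = T₀.
J_AC = 3.65×10^-7 m⁴, J_CB = 4.35×10^-8 m⁴, so T_A = T₀·(J_AC/a)/((J_AC/a)+(J_CB/b)) = 27.61 N·m, T_B = 2.290 N·m.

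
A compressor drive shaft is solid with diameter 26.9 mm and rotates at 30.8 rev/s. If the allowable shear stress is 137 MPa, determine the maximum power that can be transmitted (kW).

101 kW

J = πd⁴/32 = π(0.0269)⁴/32 = 5.141×10^-8 m⁴.
T_max = τ_allow·J/r = 1.37×10^8 × 5.141×10^-8 / 0.0135 = 523.6 N·m.
ω = 2π·30.8 = 193.5 rad/s, so P_max = T_max·ω = 1.013×10^5 W.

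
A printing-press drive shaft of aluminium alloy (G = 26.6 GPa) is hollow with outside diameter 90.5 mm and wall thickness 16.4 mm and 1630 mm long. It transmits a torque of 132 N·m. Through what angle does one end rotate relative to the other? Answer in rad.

0.00147 rad

J = π(d_o⁴ − d_i⁴)/32 = π(0.0905⁴ − 0.0577⁴)/32 = 5.497×10^-6 m⁴.
θ = T·L/(G·J) = 132.0 × 1.63 / (26.6×10⁹ × 5.497×10^-6) = 1.471×10^-3 rad.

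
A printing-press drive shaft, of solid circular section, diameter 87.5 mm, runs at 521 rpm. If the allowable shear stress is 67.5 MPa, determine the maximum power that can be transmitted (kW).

484 kW

J = πd⁴/32 = π(0.0875)⁴/32 = 5.755×10^-6 m⁴.
T_max = τ_allow·J/r = 6.75×10^7 × 5.755×10^-6 / 0.0437 = 8879 N·m.
ω = 2π·521/60 = 54.56 rad/s, so P_max = T_max·ω = 4.844×10^5 W.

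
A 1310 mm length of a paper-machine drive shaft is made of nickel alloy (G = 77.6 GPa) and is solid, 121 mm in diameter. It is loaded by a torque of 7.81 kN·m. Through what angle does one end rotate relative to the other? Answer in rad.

0.00626 rad

J = πd⁴/32 = π(0.121)⁴/32 = 2.104×10^-5 m⁴.
θ = T·L/(G·J) = 7810 × 1.31 / (77.6×10⁹ × 2.104×10^-5) = 6.265×10^-3 rad.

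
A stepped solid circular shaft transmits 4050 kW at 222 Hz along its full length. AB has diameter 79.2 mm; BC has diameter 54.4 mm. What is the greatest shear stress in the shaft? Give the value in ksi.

ω = 2π·222 = 1395 rad/s, so T = P/ω = 4050×10³ / 1395 = 2904 N·m.
Under the same torque, τ_max = 16T/(πd³) is largest where d is smallest — segment BC (d = 54.4 mm).
τ_max = 16·2904/(π·(0.0544)³) = 9.185×10^7 Pa.

13.3 ksi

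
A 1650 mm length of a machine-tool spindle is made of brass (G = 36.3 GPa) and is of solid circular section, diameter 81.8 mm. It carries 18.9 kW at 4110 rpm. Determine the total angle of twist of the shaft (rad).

ω = 2π·4110/60 = 430.4 rad/s, so T = P/ω = 18.9×10³ / 430.4 = 43.91 N·m.
J = πd⁴/32 = π(0.0818)⁴/32 = 4.396×10^-6 m⁴.
θ = T·L/(G·J) = 43.91 × 1.65 / (36.3×10⁹ × 4.396×10^-6) = 4.541×10^-4 rad.

4.54e-4 rad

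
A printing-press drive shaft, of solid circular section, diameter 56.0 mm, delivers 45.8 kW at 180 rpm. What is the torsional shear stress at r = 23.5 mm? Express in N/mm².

59.1 N/mm²

ω = 2π·180/60 = 18.85 rad/s, so T = P/ω = 45.8×10³ / 18.85 = 2430 N·m.
J = πd⁴/32 = π(0.0560)⁴/32 = 9.655×10^-7 m⁴.
Shear stress varies linearly with radius: τ = T·r/J = 2430 × 0.0235 / 9.655×10^-7 = 5.914×10^7 Pa.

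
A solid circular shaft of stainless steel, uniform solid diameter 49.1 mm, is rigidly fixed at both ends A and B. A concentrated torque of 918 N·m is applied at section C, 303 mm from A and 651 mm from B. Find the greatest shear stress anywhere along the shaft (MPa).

With uniform GJ and both ends fixed, compatibility θ_AC = θ_CB gives T_A·a = T_B·b, together with T_A + T_B = T₀.
T_A = T₀·b/(a+b) = 918.0·651/954.0 = 626.4 N·m; T_B = 291.6 N·m.
τ in each portion: τ_AC = 2.70×10^7 Pa, τ_CB = 1.25×10^7 Pa; maximum is in AC.
τ_max = T_AC·r/J = 626.4·0.0246/5.71×10^-7 = 2.695×10^7 Pa.

27.0 MPa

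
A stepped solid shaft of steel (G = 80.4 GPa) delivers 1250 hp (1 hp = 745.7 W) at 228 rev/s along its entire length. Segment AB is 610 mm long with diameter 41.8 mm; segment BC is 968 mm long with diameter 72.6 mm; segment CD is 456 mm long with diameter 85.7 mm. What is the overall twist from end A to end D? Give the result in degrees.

ω = 2π·228 = 1433 rad/s, so T = P/ω = 1250×745.7 / 1433 = 650.7 N·m.
J_AB = π(0.0418)⁴/32 = 3.00×10^-7 m⁴; J_BC = π(0.0726)⁴/32 = 2.73×10^-6 m⁴; J_CD = π(0.0857)⁴/32 = 5.30×10^-6 m⁴.
θ = (T/G)·Σ L_i/J_i = (650.7/80.4×10⁹)·(0.610/3.00×10^-7 + 0.968/2.73×10^-6 + 0.456/5.30×10^-6) = 0.02004 rad.

1.15°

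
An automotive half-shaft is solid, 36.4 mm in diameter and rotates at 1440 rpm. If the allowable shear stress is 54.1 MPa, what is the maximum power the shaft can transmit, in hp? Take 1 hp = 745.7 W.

J = πd⁴/32 = π(0.0364)⁴/32 = 1.723×10^-7 m⁴.
T_max = τ_allow·J/r = 5.41×10^7 × 1.723×10^-7 / 0.0182 = 512.3 N·m.
ω = 2π·1440/60 = 150.8 rad/s, so P_max = T_max·ω = 7.725×10^4 W.

104 hp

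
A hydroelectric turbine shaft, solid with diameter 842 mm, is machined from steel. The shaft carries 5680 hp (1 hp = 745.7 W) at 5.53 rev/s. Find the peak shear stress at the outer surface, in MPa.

ω = 2π·5.53 = 34.75 rad/s, so T = P/ω = 5680×745.7 / 34.75 = 121900 N·m.
J = πd⁴/32 = π(0.842)⁴/32 = 0.04935 m⁴.
τ_max = T·r/J = 121900 × 0.421 / 0.04935 = 1.040×10^6 Pa.

1.04 MPa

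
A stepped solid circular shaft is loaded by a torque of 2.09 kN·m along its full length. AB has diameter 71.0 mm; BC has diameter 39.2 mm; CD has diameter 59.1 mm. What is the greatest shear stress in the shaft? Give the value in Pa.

Under the same torque, τ_max = 16T/(πd³) is largest where d is smallest — segment BC (d = 39.2 mm).
τ_max = 16·2090/(π·(0.0392)³) = 1.767×10^8 Pa.

1.77e8 Pa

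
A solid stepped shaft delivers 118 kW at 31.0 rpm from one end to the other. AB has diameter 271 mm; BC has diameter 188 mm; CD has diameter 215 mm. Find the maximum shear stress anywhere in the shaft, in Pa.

ω = 2π·31.0/60 = 3.246 rad/s, so T = P/ω = 118×10³ / 3.246 = 36350 N·m.
Under the same torque, τ_max = 16T/(πd³) is largest where d is smallest — segment BC (d = 188 mm).
τ_max = 16·36350/(π·(0.188)³) = 2.786×10^7 Pa.

2.79e7 Pa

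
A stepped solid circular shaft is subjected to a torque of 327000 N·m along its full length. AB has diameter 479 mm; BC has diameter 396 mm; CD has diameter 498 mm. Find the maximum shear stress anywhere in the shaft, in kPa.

26800 kPa

Under the same torque, τ_max = 16T/(πd³) is largest where d is smallest — segment BC (d = 396 mm).
τ_max = 16·327000/(π·(0.396)³) = 2.682×10^7 Pa.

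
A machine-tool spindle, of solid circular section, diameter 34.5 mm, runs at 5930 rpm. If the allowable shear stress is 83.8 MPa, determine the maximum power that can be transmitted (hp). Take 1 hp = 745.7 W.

J = πd⁴/32 = π(0.0345)⁴/32 = 1.391×10^-7 m⁴.
T_max = τ_allow·J/r = 8.38×10^7 × 1.391×10^-7 / 0.0173 = 675.7 N·m.
ω = 2π·5930/60 = 621.0 rad/s, so P_max = T_max·ω = 4.196×10^5 W.

563 hp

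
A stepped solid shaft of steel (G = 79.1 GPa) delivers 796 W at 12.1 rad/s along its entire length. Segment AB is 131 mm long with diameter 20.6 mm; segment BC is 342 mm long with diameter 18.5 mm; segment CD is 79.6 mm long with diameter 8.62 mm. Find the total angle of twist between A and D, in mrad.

153 mrad

ω = 12.1 rad/s, so T = P/ω = 796 / 12.10 = 65.79 N·m.
J_AB = π(0.0206)⁴/32 = 1.77×10^-8 m⁴; J_BC = π(0.0185)⁴/32 = 1.15×10^-8 m⁴; J_CD = π(0.00862)⁴/32 = 5.42×10^-10 m⁴.
θ = (T/G)·Σ L_i/J_i = (65.79/79.1×10⁹)·(0.131/1.77×10^-8 + 0.342/1.15×10^-8 + 0.0796/5.42×10^-10) = 0.1530 rad.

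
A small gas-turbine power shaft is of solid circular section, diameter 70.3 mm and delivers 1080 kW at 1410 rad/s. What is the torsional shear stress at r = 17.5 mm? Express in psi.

ω = 1410 rad/s, so T = P/ω = 1080×10³ / 1410 = 766.0 N·m.
J = πd⁴/32 = π(0.0703)⁴/32 = 2.398×10^-6 m⁴.
Shear stress varies linearly with radius: τ = T·r/J = 766.0 × 0.0175 / 2.398×10^-6 = 5.590×10^6 Pa.

811 psi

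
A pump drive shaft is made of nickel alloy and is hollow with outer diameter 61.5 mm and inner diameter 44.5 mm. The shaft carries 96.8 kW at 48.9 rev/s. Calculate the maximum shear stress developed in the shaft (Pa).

9.50e6 Pa

ω = 2π·48.9 = 307.2 rad/s, so T = P/ω = 96.8×10³ / 307.2 = 315.1 N·m.
J = π(d_o⁴ − d_i⁴)/32 = π(0.0615⁴ − 0.0445⁴)/32 = 1.019×10^-6 m⁴.
τ_max = T·r/J = 315.1 × 0.0307 / 1.019×10^-6 = 9.503×10^6 Pa.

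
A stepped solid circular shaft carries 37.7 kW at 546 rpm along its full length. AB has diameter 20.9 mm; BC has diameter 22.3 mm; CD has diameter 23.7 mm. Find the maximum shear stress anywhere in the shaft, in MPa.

368 MPa

ω = 2π·546/60 = 57.18 rad/s, so T = P/ω = 37.7×10³ / 57.18 = 659.4 N·m.
Under the same torque, τ_max = 16T/(πd³) is largest where d is smallest — segment AB (d = 20.9 mm).
τ_max = 16·659.4/(π·(0.0209)³) = 3.678×10^8 Pa.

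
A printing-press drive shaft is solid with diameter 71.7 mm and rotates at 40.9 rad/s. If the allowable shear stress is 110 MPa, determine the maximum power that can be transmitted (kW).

326 kW

J = πd⁴/32 = π(0.0717)⁴/32 = 2.595×10^-6 m⁴.
T_max = τ_allow·J/r = 1.10×10^8 × 2.595×10^-6 / 0.0358 = 7961 N·m.
ω = 40.9 rad/s, so P_max = T_max·ω = 3.256×10^5 W.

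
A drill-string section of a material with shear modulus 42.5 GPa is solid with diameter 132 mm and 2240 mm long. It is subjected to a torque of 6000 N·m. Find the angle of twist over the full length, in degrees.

0.608°

J = πd⁴/32 = π(0.132)⁴/32 = 2.981×10^-5 m⁴.
θ = T·L/(G·J) = 6000 × 2.24 / (42.5×10⁹ × 2.981×10^-5) = 0.01061 rad.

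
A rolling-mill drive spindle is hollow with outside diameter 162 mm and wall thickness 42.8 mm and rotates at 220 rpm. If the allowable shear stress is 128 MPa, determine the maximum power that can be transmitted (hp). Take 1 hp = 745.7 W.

3140 hp

J = π(d_o⁴ − d_i⁴)/32 = π(0.162⁴ − 0.0764⁴)/32 = 6.427×10^-5 m⁴.
T_max = τ_allow·J/r = 1.28×10^8 × 6.427×10^-5 / 0.0810 = 101600 N·m.
ω = 2π·220/60 = 23.04 rad/s, so P_max = T_max·ω = 2.340×10^6 W.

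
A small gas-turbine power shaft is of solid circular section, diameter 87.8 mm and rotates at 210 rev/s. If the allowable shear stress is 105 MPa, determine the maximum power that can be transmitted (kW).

18400 kW

J = πd⁴/32 = π(0.0878)⁴/32 = 5.834×10^-6 m⁴.
T_max = τ_allow·J/r = 1.05×10^8 × 5.834×10^-6 / 0.0439 = 13950 N·m.
ω = 2π·210 = 1319 rad/s, so P_max = T_max·ω = 1.841×10^7 W.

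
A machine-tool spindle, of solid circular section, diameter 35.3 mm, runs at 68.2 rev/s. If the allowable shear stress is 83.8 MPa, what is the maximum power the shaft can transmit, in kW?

J = πd⁴/32 = π(0.0353)⁴/32 = 1.524×10^-7 m⁴.
T_max = τ_allow·J/r = 8.38×10^7 × 1.524×10^-7 / 0.0176 = 723.8 N·m.
ω = 2π·68.2 = 428.5 rad/s, so P_max = T_max·ω = 3.101×10^5 W.

310 kW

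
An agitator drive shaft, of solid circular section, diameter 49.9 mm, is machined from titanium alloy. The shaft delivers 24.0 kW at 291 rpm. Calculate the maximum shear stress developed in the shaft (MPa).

ω = 2π·291/60 = 30.47 rad/s, so T = P/ω = 24.0×10³ / 30.47 = 787.6 N·m.
J = πd⁴/32 = π(0.0499)⁴/32 = 6.087×10^-7 m⁴.
τ_max = T·r/J = 787.6 × 0.0249 / 6.087×10^-7 = 3.228×10^7 Pa.

32.3 MPa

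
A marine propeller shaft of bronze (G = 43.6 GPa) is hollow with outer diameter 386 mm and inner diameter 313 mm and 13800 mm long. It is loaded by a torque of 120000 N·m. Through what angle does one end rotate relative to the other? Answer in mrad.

30.7 mrad

J = π(d_o⁴ − d_i⁴)/32 = π(0.386⁴ − 0.313⁴)/32 = 1.237×10^-3 m⁴.
θ = T·L/(G·J) = 120000 × 13.8 / (43.6×10⁹ × 1.237×10^-3) = 0.03070 rad.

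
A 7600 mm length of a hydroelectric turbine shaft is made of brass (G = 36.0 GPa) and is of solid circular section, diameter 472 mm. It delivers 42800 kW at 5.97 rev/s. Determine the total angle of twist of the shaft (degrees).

ω = 2π·5.97 = 37.51 rad/s, so T = P/ω = 42800×10³ / 37.51 = 1.141e6 N·m.
J = πd⁴/32 = π(0.472)⁴/32 = 4.873×10^-3 m⁴.
θ = T·L/(G·J) = 1.141e6 × 7.60 / (36.0×10⁹ × 4.873×10^-3) = 0.04943 rad.

2.83°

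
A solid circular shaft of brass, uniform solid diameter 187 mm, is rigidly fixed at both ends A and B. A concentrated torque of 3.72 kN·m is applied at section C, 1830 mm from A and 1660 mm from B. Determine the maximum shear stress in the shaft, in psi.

With uniform GJ and both ends fixed, compatibility θ_AC = θ_CB gives T_A·a = T_B·b, together with T_A + T_B = T₀.
T_A = T₀·b/(a+b) = 3720·1660/3490 = 1769 N·m; T_B = 1951 N·m.
τ in each portion: τ_AC = 1.38×10^6 Pa, τ_CB = 1.52×10^6 Pa; maximum is in CB.
τ_max = T_CB·r/J = 1951·0.0935/1.20×10^-4 = 1.519×10^6 Pa.

220 psi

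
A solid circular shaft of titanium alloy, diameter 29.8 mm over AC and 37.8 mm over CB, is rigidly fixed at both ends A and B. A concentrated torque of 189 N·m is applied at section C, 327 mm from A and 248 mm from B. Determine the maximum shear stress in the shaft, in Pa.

1.38e7 Pa

Compatibility: T_A·a/J_AC = T_B·b/J_CB with T_A + T_B = T₀.
J_AC = 7.74×10^-8 m⁴, J_CB = 2.00×10^-7 m⁴, so T_A = T₀·(J_AC/a)/((J_AC/a)+(J_CB/b)) = 42.82 N·m, T_B = 146.2 N·m.
τ in each portion: τ_AC = 8.24×10^6 Pa, τ_CB = 1.38×10^7 Pa; maximum is in CB.
τ_max = T_CB·r/J = 146.2·0.0189/2.00×10^-7 = 1.378×10^7 Pa.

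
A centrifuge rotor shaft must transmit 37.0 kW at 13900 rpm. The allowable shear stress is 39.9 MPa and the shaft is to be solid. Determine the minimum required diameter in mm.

14.8 mm

ω = 2π·13900/60 = 1456 rad/s, so T = P/ω = 37.0×10³ / 1456 = 25.42 N·m.
For a solid shaft τ_max = 16T/(πd³), so d = (16T/(π τ_allow))^(1/3) = (16·25.42/(π·3.99×10^7))^(1/3) = 0.01480 m.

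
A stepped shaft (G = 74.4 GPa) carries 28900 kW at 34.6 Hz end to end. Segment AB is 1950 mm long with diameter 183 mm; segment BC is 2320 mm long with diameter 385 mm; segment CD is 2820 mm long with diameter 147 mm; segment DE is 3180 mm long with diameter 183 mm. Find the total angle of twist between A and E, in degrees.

11.2°

ω = 2π·34.6 = 217.4 rad/s, so T = P/ω = 28900×10³ / 217.4 = 132900 N·m.
J_AB = π(0.183)⁴/32 = 1.10×10^-4 m⁴; J_BC = π(0.385)⁴/32 = 2.16×10^-3 m⁴; J_CD = π(0.147)⁴/32 = 4.58×10^-5 m⁴; J_DE = π(0.183)⁴/32 = 1.10×10^-4 m⁴.
θ = (T/G)·Σ L_i/J_i = (132900/74.4×10⁹)·(1.95/1.10×10^-4 + 2.32/2.16×10^-3 + 2.82/4.58×10^-5 + 3.18/1.10×10^-4) = 0.1951 rad.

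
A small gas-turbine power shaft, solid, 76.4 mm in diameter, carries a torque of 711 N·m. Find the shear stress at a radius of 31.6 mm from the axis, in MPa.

6.72 MPa

J = πd⁴/32 = π(0.0764)⁴/32 = 3.345×10^-6 m⁴.
Shear stress varies linearly with radius: τ = T·r/J = 711.0 × 0.0316 / 3.345×10^-6 = 6.717×10^6 Pa.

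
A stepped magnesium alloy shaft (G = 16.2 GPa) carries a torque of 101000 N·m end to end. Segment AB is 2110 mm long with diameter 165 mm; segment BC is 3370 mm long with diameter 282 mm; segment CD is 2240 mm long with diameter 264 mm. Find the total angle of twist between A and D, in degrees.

14.0°

J_AB = π(0.165)⁴/32 = 7.28×10^-5 m⁴; J_BC = π(0.282)⁴/32 = 6.21×10^-4 m⁴; J_CD = π(0.264)⁴/32 = 4.77×10^-4 m⁴.
θ = (T/G)·Σ L_i/J_i = (101000/16.2×10⁹)·(2.11/7.28×10^-5 + 3.37/6.21×10^-4 + 2.24/4.77×10^-4) = 0.2439 rad.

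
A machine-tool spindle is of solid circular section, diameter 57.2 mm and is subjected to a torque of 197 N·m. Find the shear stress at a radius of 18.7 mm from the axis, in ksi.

J = πd⁴/32 = π(0.0572)⁴/32 = 1.051×10^-6 m⁴.
Shear stress varies linearly with radius: τ = T·r/J = 197.0 × 0.0187 / 1.051×10^-6 = 3.505×10^6 Pa.

0.508 ksi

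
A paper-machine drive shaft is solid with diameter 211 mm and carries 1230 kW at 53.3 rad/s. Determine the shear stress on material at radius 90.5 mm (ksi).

1.56 ksi

ω = 53.3 rad/s, so T = P/ω = 1230×10³ / 53.30 = 23080 N·m.
J = πd⁴/32 = π(0.211)⁴/32 = 1.946×10^-4 m⁴.
Shear stress varies linearly with radius: τ = T·r/J = 23080 × 0.0905 / 1.946×10^-4 = 1.073×10^7 Pa.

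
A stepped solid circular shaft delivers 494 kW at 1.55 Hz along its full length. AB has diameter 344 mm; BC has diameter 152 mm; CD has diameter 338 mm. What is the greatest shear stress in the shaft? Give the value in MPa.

73.6 MPa

ω = 2π·1.55 = 9.739 rad/s, so T = P/ω = 494×10³ / 9.739 = 50720 N·m.
Under the same torque, τ_max = 16T/(πd³) is largest where d is smallest — segment BC (d = 152 mm).
τ_max = 16·50720/(π·(0.152)³) = 7.356×10^7 Pa.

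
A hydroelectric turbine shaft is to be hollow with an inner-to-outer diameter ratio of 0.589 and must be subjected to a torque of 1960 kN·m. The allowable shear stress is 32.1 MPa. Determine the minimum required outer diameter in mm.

707 mm

For a hollow shaft with d_i/d_o = 0.589: τ_max = 16T/(π d_o³ (1−k⁴)), so d_o = [16T/(π τ_allow (1−k⁴))]^(1/3) = [16·1.960e6/(π·3.21×10^7·0.8796)]^(1/3) = 0.7071 m.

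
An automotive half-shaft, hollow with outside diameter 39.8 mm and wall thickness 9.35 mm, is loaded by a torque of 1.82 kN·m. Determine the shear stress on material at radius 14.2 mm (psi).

16500 psi

J = π(d_o⁴ − d_i⁴)/32 = π(0.0398⁴ − 0.0211⁴)/32 = 2.269×10^-7 m⁴.
Shear stress varies linearly with radius: τ = T·r/J = 1820 × 0.0142 / 2.269×10^-7 = 1.139×10^8 Pa.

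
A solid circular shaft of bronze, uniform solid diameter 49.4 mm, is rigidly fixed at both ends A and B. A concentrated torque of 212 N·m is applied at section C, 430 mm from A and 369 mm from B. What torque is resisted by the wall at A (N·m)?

With uniform GJ and both ends fixed, compatibility θ_AC = θ_CB gives T_A·a = T_B·b, together with T_A + T_B = T₀.
T_A = T₀·b/(a+b) = 212.0·369/799.0 = 97.91 N·m; T_B = 114.1 N·m.

97.9 N·m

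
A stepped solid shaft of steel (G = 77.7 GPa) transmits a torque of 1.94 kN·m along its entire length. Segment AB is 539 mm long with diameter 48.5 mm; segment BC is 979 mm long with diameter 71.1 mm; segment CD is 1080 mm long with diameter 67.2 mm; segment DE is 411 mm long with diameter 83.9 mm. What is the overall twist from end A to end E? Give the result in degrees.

J_AB = π(0.0485)⁴/32 = 5.43×10^-7 m⁴; J_BC = π(0.0711)⁴/32 = 2.51×10^-6 m⁴; J_CD = π(0.0672)⁴/32 = 2.00×10^-6 m⁴; J_DE = π(0.0839)⁴/32 = 4.86×10^-6 m⁴.
θ = (T/G)·Σ L_i/J_i = (1940/77.7×10⁹)·(0.539/5.43×10^-7 + 0.979/2.51×10^-6 + 1.08/2.00×10^-6 + 0.411/4.86×10^-6) = 0.05010 rad.

2.87°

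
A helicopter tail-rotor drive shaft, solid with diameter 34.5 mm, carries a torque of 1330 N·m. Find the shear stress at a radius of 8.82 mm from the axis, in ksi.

J = πd⁴/32 = π(0.0345)⁴/32 = 1.391×10^-7 m⁴.
Shear stress varies linearly with radius: τ = T·r/J = 1330 × 0.00882 / 1.391×10^-7 = 8.434×10^7 Pa.

12.2 ksi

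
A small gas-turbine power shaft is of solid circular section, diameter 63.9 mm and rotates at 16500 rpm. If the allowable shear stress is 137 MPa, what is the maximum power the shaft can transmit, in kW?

J = πd⁴/32 = π(0.0639)⁴/32 = 1.637×10^-6 m⁴.
T_max = τ_allow·J/r = 1.37×10^8 × 1.637×10^-6 / 0.0319 = 7019 N·m.
ω = 2π·16500/60 = 1728 rad/s, so P_max = T_max·ω = 1.213×10^7 W.

12100 kW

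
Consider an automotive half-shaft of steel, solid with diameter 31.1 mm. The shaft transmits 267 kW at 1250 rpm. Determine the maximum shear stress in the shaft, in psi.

ω = 2π·1250/60 = 130.9 rad/s, so T = P/ω = 267×10³ / 130.9 = 2040 N·m.
J = πd⁴/32 = π(0.0311)⁴/32 = 9.184×10^-8 m⁴.
τ_max = T·r/J = 2040 × 0.0156 / 9.184×10^-8 = 3.454×10^8 Pa.

50100 psi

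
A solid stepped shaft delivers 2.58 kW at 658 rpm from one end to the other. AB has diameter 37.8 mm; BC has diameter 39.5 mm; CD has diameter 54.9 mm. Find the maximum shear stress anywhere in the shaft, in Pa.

3.53e6 Pa

ω = 2π·658/60 = 68.91 rad/s, so T = P/ω = 2.58×10³ / 68.91 = 37.44 N·m.
Under the same torque, τ_max = 16T/(πd³) is largest where d is smallest — segment AB (d = 37.8 mm).
τ_max = 16·37.44/(π·(0.0378)³) = 3.531×10^6 Pa.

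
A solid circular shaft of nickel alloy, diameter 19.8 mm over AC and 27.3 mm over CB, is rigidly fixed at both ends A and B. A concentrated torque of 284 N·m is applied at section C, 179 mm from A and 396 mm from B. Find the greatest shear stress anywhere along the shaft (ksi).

Compatibility: T_A·a/J_AC = T_B·b/J_CB with T_A + T_B = T₀.
J_AC = 1.51×10^-8 m⁴, J_CB = 5.45×10^-8 m⁴, so T_A = T₀·(J_AC/a)/((J_AC/a)+(J_CB/b)) = 107.8 N·m, T_B = 176.2 N·m.
τ in each portion: τ_AC = 7.08×10^7 Pa, τ_CB = 4.41×10^7 Pa; maximum is in AC.
τ_max = T_AC·r/J = 107.8·0.00990/1.51×10^-8 = 7.075×10^7 Pa.

10.3 ksi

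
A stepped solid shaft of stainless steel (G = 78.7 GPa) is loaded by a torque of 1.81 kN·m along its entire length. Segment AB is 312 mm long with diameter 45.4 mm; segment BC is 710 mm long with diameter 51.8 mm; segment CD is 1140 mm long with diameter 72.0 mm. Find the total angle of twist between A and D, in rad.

0.0502 rad

J_AB = π(0.0454)⁴/32 = 4.17×10^-7 m⁴; J_BC = π(0.0518)⁴/32 = 7.07×10^-7 m⁴; J_CD = π(0.0720)⁴/32 = 2.64×10^-6 m⁴.
θ = (T/G)·Σ L_i/J_i = (1810/78.7×10⁹)·(0.312/4.17×10^-7 + 0.710/7.07×10^-7 + 1.14/2.64×10^-6) = 0.05024 rad.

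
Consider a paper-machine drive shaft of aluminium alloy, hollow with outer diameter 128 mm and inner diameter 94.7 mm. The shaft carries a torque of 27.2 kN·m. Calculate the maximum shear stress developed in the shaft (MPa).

94.3 MPa

J = π(d_o⁴ − d_i⁴)/32 = π(0.128⁴ − 0.0947⁴)/32 = 1.846×10^-5 m⁴.
τ_max = T·r/J = 27200 × 0.0640 / 1.846×10^-5 = 9.431×10^7 Pa.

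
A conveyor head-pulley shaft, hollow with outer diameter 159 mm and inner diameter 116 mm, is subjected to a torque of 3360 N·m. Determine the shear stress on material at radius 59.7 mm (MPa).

4.46 MPa

J = π(d_o⁴ − d_i⁴)/32 = π(0.159⁴ − 0.116⁴)/32 = 4.497×10^-5 m⁴.
Shear stress varies linearly with radius: τ = T·r/J = 3360 × 0.0597 / 4.497×10^-5 = 4.461×10^6 Pa.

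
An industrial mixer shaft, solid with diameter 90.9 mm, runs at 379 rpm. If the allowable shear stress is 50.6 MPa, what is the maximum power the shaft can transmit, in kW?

J = πd⁴/32 = π(0.0909)⁴/32 = 6.703×10^-6 m⁴.
T_max = τ_allow·J/r = 5.06×10^7 × 6.703×10^-6 / 0.0455 = 7462 N·m.
ω = 2π·379/60 = 39.69 rad/s, so P_max = T_max·ω = 2.962×10^5 W.

296 kW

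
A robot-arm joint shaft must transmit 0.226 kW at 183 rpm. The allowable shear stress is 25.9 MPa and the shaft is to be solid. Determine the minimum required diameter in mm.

13.2 mm

ω = 2π·183/60 = 19.16 rad/s, so T = P/ω = 0.226×10³ / 19.16 = 11.79 N·m.
For a solid shaft τ_max = 16T/(πd³), so d = (16T/(π τ_allow))^(1/3) = (16·11.79/(π·2.59×10^7))^(1/3) = 0.01324 m.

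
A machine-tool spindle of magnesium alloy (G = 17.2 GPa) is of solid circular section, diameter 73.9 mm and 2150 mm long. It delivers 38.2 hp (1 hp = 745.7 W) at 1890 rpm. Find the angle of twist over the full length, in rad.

0.00614 rad

ω = 2π·1890/60 = 197.9 rad/s, so T = P/ω = 38.2×745.7 / 197.9 = 143.9 N·m.
J = πd⁴/32 = π(0.0739)⁴/32 = 2.928×10^-6 m⁴.
θ = T·L/(G·J) = 143.9 × 2.15 / (17.2×10⁹ × 2.928×10^-6) = 6.144×10^-3 rad.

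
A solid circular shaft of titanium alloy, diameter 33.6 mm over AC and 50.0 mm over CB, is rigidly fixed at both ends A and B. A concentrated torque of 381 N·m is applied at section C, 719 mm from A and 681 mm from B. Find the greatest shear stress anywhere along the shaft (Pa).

Compatibility: T_A·a/J_AC = T_B·b/J_CB with T_A + T_B = T₀.
J_AC = 1.25×10^-7 m⁴, J_CB = 6.14×10^-7 m⁴, so T_A = T₀·(J_AC/a)/((J_AC/a)+(J_CB/b)) = 61.68 N·m, T_B = 319.3 N·m.
τ in each portion: τ_AC = 8.28×10^6 Pa, τ_CB = 1.30×10^7 Pa; maximum is in CB.
τ_max = T_CB·r/J = 319.3·0.0250/6.14×10^-7 = 1.301×10^7 Pa.

1.30e7 Pa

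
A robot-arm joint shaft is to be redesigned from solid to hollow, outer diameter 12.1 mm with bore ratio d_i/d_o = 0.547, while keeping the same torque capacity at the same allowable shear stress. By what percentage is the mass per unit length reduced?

25.4 %

Equal τ_max and T ⇒ the solid shaft needs d_s³ = d_o³(1−k⁴), so d_s = 12.1·(1−0.547⁴)^(1/3) = 11.73 mm.
Area ratio A_h/A_s = d_o²(1−k²)/d_s² = (1−k²)/(1−k⁴)^(2/3) = 0.7460.
Mass saving = 1 − 0.7460 = 25.4 %.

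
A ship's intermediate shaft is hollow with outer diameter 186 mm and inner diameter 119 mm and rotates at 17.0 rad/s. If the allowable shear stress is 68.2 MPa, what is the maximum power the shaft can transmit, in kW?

1220 kW

J = π(d_o⁴ − d_i⁴)/32 = π(0.186⁴ − 0.119⁴)/32 = 9.782×10^-5 m⁴.
T_max = τ_allow·J/r = 6.82×10^7 × 9.782×10^-5 / 0.0930 = 71730 N·m.
ω = 17.0 rad/s, so P_max = T_max·ω = 1.219×10^6 W.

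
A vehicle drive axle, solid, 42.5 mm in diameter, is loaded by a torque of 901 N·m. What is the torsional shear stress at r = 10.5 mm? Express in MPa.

J = πd⁴/32 = π(0.0425)⁴/32 = 3.203×10^-7 m⁴.
Shear stress varies linearly with radius: τ = T·r/J = 901.0 × 0.0105 / 3.203×10^-7 = 2.954×10^7 Pa.

29.5 MPa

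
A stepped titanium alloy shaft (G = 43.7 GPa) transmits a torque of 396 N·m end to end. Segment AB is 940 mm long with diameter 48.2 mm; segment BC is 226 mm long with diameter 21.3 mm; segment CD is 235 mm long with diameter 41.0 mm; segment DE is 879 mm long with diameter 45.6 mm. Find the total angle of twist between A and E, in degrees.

J_AB = π(0.0482)⁴/32 = 5.30×10^-7 m⁴; J_BC = π(0.0213)⁴/32 = 2.02×10^-8 m⁴; J_CD = π(0.0410)⁴/32 = 2.77×10^-7 m⁴; J_DE = π(0.0456)⁴/32 = 4.24×10^-7 m⁴.
θ = (T/G)·Σ L_i/J_i = (396.0/43.7×10⁹)·(0.940/5.30×10^-7 + 0.226/2.02×10^-8 + 0.235/2.77×10^-7 + 0.879/4.24×10^-7) = 0.1439 rad.

8.24°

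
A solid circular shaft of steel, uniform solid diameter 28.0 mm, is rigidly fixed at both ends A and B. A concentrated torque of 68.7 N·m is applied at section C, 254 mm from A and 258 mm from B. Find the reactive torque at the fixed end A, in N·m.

With uniform GJ and both ends fixed, compatibility θ_AC = θ_CB gives T_A·a = T_B·b, together with T_A + T_B = T₀.
T_A = T₀·b/(a+b) = 68.70·258/512.0 = 34.62 N·m; T_B = 34.08 N·m.

34.6 N·m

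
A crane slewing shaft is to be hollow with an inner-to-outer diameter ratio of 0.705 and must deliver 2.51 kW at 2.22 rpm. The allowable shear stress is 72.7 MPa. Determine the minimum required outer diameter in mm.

100 mm

ω = 2π·2.22/60 = 0.2325 rad/s, so T = P/ω = 2.51×10³ / 0.2325 = 10800 N·m.
For a hollow shaft with d_i/d_o = 0.705: τ_max = 16T/(π d_o³ (1−k⁴)), so d_o = [16T/(π τ_allow (1−k⁴))]^(1/3) = [16·10800/(π·7.27×10^7·0.7530)]^(1/3) = 0.1001 m.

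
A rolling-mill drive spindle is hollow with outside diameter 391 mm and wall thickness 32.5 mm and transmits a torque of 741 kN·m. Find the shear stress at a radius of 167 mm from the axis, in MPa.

104 MPa

J = π(d_o⁴ − d_i⁴)/32 = π(0.391⁴ − 0.326⁴)/32 = 1.186×10^-3 m⁴.
Shear stress varies linearly with radius: τ = T·r/J = 741000 × 0.167 / 1.186×10^-3 = 1.044×10^8 Pa.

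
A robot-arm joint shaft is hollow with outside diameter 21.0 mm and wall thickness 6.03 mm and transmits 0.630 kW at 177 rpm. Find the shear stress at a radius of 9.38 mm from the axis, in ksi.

2.50 ksi

ω = 2π·177/60 = 18.54 rad/s, so T = P/ω = 0.630×10³ / 18.54 = 33.99 N·m.
J = π(d_o⁴ − d_i⁴)/32 = π(0.0210⁴ − 0.00894⁴)/32 = 1.847×10^-8 m⁴.
Shear stress varies linearly with radius: τ = T·r/J = 33.99 × 0.00938 / 1.847×10^-8 = 1.727×10^7 Pa.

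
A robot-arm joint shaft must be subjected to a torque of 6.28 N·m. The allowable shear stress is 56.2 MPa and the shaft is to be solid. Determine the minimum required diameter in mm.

For a solid shaft τ_max = 16T/(πd³), so d = (16T/(π τ_allow))^(1/3) = (16·6.280/(π·5.62×10^7))^(1/3) = 0.008287 m.

8.29 mm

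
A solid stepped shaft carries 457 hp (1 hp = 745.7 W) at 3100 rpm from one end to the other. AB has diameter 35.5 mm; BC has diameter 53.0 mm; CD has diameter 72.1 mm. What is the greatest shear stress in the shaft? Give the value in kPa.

ω = 2π·3100/60 = 324.6 rad/s, so T = P/ω = 457×745.7 / 324.6 = 1050 N·m.
Under the same torque, τ_max = 16T/(πd³) is largest where d is smallest — segment AB (d = 35.5 mm).
τ_max = 16·1050/(π·(0.0355)³) = 1.195×10^8 Pa.

120000 kPa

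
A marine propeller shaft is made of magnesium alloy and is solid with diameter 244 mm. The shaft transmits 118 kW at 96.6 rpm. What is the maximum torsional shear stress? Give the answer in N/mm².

4.09 N/mm²

ω = 2π·96.6/60 = 10.12 rad/s, so T = P/ω = 118×10³ / 10.12 = 11660 N·m.
J = πd⁴/32 = π(0.244)⁴/32 = 3.480×10^-4 m⁴.
τ_max = T·r/J = 11660 × 0.122 / 3.480×10^-4 = 4.090×10^6 Pa.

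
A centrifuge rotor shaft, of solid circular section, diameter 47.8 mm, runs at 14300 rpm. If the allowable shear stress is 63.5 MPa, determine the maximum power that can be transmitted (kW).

J = πd⁴/32 = π(0.0478)⁴/32 = 5.125×10^-7 m⁴.
T_max = τ_allow·J/r = 6.35×10^7 × 5.125×10^-7 / 0.0239 = 1362 N·m.
ω = 2π·14300/60 = 1497 rad/s, so P_max = T_max·ω = 2.039×10^6 W.

2040 kW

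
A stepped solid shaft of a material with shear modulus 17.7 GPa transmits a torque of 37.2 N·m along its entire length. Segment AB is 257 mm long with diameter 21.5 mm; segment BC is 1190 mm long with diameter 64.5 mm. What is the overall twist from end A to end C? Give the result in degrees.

1.56°

J_AB = π(0.0215)⁴/32 = 2.10×10^-8 m⁴; J_BC = π(0.0645)⁴/32 = 1.70×10^-6 m⁴.
θ = (T/G)·Σ L_i/J_i = (37.20/17.7×10⁹)·(0.257/2.10×10^-8 + 1.19/1.70×10^-6) = 0.02722 rad.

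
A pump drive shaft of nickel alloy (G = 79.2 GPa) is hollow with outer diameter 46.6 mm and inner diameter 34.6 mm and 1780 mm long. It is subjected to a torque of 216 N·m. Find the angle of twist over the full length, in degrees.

0.863°

J = π(d_o⁴ − d_i⁴)/32 = π(0.0466⁴ − 0.0346⁴)/32 = 3.223×10^-7 m⁴.
θ = T·L/(G·J) = 216.0 × 1.78 / (79.2×10⁹ × 3.223×10^-7) = 0.01506 rad.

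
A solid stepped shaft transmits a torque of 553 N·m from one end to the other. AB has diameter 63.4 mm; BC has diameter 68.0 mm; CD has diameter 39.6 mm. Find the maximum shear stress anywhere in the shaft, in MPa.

Under the same torque, τ_max = 16T/(πd³) is largest where d is smallest — segment CD (d = 39.6 mm).
τ_max = 16·553.0/(π·(0.0396)³) = 4.535×10^7 Pa.

45.4 MPa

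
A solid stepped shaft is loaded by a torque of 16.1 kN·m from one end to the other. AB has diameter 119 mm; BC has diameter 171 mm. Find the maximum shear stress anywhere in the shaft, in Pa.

4.87e7 Pa

Under the same torque, τ_max = 16T/(πd³) is largest where d is smallest — segment AB (d = 119 mm).
τ_max = 16·16100/(π·(0.119)³) = 4.866×10^7 Pa.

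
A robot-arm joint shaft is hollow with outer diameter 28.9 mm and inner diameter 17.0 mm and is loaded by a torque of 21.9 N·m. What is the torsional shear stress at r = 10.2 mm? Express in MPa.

J = π(d_o⁴ − d_i⁴)/32 = π(0.0289⁴ − 0.0170⁴)/32 = 6.028×10^-8 m⁴.
Shear stress varies linearly with radius: τ = T·r/J = 21.90 × 0.0102 / 6.028×10^-8 = 3.705×10^6 Pa.

3.71 MPa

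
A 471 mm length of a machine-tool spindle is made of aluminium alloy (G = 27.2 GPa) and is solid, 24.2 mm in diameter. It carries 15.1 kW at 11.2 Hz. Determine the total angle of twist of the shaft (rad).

0.110 rad

ω = 2π·11.2 = 70.37 rad/s, so T = P/ω = 15.1×10³ / 70.37 = 214.6 N·m.
J = πd⁴/32 = π(0.0242)⁴/32 = 3.367×10^-8 m⁴.
θ = T·L/(G·J) = 214.6 × 0.471 / (27.2×10⁹ × 3.367×10^-8) = 0.1103 rad.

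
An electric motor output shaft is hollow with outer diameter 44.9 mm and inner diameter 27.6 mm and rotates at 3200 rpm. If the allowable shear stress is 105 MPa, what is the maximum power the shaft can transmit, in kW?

J = π(d_o⁴ − d_i⁴)/32 = π(0.0449⁴ − 0.0276⁴)/32 = 3.420×10^-7 m⁴.
T_max = τ_allow·J/r = 1.05×10^8 × 3.420×10^-7 / 0.0224 = 1600 N·m.
ω = 2π·3200/60 = 335.1 rad/s, so P_max = T_max·ω = 5.361×10^5 W.

536 kW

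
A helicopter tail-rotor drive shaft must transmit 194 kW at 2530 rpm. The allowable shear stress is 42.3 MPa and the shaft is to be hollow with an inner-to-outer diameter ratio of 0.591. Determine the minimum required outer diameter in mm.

46.5 mm

ω = 2π·2530/60 = 264.9 rad/s, so T = P/ω = 194×10³ / 264.9 = 732.2 N·m.
For a hollow shaft with d_i/d_o = 0.591: τ_max = 16T/(π d_o³ (1−k⁴)), so d_o = [16T/(π τ_allow (1−k⁴))]^(1/3) = [16·732.2/(π·4.23×10^7·0.8780)]^(1/3) = 0.04648 m.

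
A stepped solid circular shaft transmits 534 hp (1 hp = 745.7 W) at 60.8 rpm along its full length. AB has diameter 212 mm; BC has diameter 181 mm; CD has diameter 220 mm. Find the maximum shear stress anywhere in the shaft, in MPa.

ω = 2π·60.8/60 = 6.367 rad/s, so T = P/ω = 534×745.7 / 6.367 = 62540 N·m.
Under the same torque, τ_max = 16T/(πd³) is largest where d is smallest — segment BC (d = 181 mm).
τ_max = 16·62540/(π·(0.181)³) = 5.372×10^7 Pa.

53.7 MPa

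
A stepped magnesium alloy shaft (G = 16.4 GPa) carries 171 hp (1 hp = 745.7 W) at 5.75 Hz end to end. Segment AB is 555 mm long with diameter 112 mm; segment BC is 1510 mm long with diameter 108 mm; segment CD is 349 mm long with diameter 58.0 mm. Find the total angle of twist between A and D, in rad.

0.0997 rad

ω = 2π·5.75 = 36.13 rad/s, so T = P/ω = 171×745.7 / 36.13 = 3529 N·m.
J_AB = π(0.112)⁴/32 = 1.54×10^-5 m⁴; J_BC = π(0.108)⁴/32 = 1.34×10^-5 m⁴; J_CD = π(0.0580)⁴/32 = 1.11×10^-6 m⁴.
θ = (T/G)·Σ L_i/J_i = (3529/16.4×10⁹)·(0.555/1.54×10^-5 + 1.51/1.34×10^-5 + 0.349/1.11×10^-6) = 0.09967 rad.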